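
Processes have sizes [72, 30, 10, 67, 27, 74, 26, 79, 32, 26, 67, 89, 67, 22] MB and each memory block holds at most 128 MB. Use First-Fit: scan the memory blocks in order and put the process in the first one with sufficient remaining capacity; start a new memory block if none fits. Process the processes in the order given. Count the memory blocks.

7 memory blocks

72 MB → memory block 1 (remaining 56 MB)
30 MB → memory block 1 (remaining 26 MB)
10 MB → memory block 1 (remaining 16 MB)
67 MB → memory block 2 (remaining 61 MB)
27 MB → memory block 2 (remaining 34 MB)
74 MB → memory block 3 (remaining 54 MB)
26 MB → memory block 2 (remaining 8 MB)
79 MB → memory block 4 (remaining 49 MB)
32 MB → memory block 3 (remaining 22 MB)
26 MB → memory block 4 (remaining 23 MB)
67 MB → memory block 5 (remaining 61 MB)
89 MB → memory block 6 (remaining 39 MB)
67 MB → memory block 7 (remaining 61 MB)
22 MB → memory block 3 (remaining 0 MB)
Final memory blocks: [72,30,10] [67,27,26] [74,32,22] [79,26] [67] [89] [67].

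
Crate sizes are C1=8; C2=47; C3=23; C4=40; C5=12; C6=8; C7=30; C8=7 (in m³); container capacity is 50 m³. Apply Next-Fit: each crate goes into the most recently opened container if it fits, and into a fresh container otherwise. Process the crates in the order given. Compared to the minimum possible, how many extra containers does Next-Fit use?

Next-Fit: [8] [47] [23] [40] [12,8,30] [7] → 6 containers.
Total size 175 m³; any packing needs at least ⌈175/50⌉ = 4 containers.
An optimal packing achieves that bound: [47] [40,8] [30,12,8] [23,7] → 4 containers.
Excess: 6 − 4 = 2.

2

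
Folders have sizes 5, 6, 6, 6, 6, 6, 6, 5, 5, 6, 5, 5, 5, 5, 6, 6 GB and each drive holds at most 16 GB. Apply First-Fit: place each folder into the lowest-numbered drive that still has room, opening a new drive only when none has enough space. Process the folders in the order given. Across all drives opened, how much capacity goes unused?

Put 5 GB in drive 1; 11 GB remain.
Put 6 GB in drive 1; 5 GB remain.
Put 6 GB in drive 2; 10 GB remain.
Put 6 GB in drive 2; 4 GB remain.
Put 6 GB in drive 3; 10 GB remain.
Put 6 GB in drive 3; 4 GB remain.
Put 6 GB in drive 4; 10 GB remain.
Put 5 GB in drive 1; 0 GB remain.
Put 5 GB in drive 4; 5 GB remain.
Put 6 GB in drive 5; 10 GB remain.
Put 5 GB in drive 4; 0 GB remain.
Put 5 GB in drive 5; 5 GB remain.
Put 5 GB in drive 5; 0 GB remain.
Put 5 GB in drive 6; 11 GB remain.
Put 6 GB in drive 6; 5 GB remain.
Put 6 GB in drive 7; 10 GB remain.
7 drives × 16 GB = 112 GB; used 89 GB; unused 23 GB.

23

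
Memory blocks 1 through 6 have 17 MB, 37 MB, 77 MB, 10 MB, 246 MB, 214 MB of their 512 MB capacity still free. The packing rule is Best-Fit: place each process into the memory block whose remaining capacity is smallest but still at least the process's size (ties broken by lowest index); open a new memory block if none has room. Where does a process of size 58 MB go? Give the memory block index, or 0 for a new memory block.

3

Memory blocks with room: memory block 3 (77 MB), memory block 5 (246 MB), memory block 6 (214 MB).
Tightest fit is memory block 3 with 77 MB free.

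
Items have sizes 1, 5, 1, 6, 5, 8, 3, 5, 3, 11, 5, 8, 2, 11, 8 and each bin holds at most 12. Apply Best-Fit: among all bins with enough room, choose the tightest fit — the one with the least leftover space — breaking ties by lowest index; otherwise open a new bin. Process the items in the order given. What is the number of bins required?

Put 1 in bin 1; 11 remain.
Put 5 in bin 1; 6 remain.
Put 1 in bin 1; 5 remain.
Put 6 in bin 2; 6 remain.
Put 5 in bin 1; 0 remain.
Put 8 in bin 3; 4 remain.
Put 3 in bin 3; 1 remain.
Put 5 in bin 2; 1 remain.
Put 3 in bin 4; 9 remain.
Put 11 in bin 5; 1 remain.
Put 5 in bin 4; 4 remain.
Put 8 in bin 6; 4 remain.
Put 2 in bin 4; 2 remain.
Put 11 in bin 7; 1 remain.
Put 8 in bin 8; 4 remain.
Final bins: [1,5,1,5] [6,5] [8,3] [3,5,2] [11] [8] [11] [8].

8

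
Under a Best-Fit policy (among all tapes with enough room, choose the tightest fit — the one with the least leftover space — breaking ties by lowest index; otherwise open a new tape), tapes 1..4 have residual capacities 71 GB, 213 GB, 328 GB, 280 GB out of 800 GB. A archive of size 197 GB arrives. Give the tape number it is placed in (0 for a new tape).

2

Tapes with room: tape 2 (213 GB), tape 3 (328 GB), tape 4 (280 GB).
Tightest fit is tape 2 with 213 GB free.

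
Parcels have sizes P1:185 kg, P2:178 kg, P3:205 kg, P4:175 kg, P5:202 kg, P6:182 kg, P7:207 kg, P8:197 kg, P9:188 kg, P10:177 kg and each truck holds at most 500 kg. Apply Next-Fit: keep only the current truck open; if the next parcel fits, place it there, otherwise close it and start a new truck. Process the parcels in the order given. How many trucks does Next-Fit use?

5

Put P1 (185 kg) in truck 1; 315 kg remain.
Put P2 (178 kg) in truck 1; 137 kg remain.
Put P3 (205 kg) in truck 2; 295 kg remain.
Put P4 (175 kg) in truck 2; 120 kg remain.
Put P5 (202 kg) in truck 3; 298 kg remain.
Put P6 (182 kg) in truck 3; 116 kg remain.
Put P7 (207 kg) in truck 4; 293 kg remain.
Put P8 (197 kg) in truck 4; 96 kg remain.
Put P9 (188 kg) in truck 5; 312 kg remain.
Put P10 (177 kg) in truck 5; 135 kg remain.
Final trucks: [185,178] [205,175] [202,182] [207,197] [188,177].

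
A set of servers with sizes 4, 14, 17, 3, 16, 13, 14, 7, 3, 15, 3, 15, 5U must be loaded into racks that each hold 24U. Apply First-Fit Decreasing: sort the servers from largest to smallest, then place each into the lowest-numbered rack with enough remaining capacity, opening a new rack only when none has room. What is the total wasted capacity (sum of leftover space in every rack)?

39

Sorted descending: 17, 16, 15, 15, 14, 14, 13, 7, 5, 4, 3, 3, 3.
17U → rack 1 (remaining 7U)
16U → rack 2 (remaining 8U)
15U → rack 3 (remaining 9U)
15U → rack 4 (remaining 9U)
14U → rack 5 (remaining 10U)
14U → rack 6 (remaining 10U)
13U → rack 7 (remaining 11U)
7U → rack 1 (remaining 0U)
5U → rack 2 (remaining 3U)
4U → rack 3 (remaining 5U)
3U → rack 2 (remaining 0U)
3U → rack 3 (remaining 2U)
3U → rack 4 (remaining 6U)
7 racks × 24U = 168U; used 129U; unused 39U.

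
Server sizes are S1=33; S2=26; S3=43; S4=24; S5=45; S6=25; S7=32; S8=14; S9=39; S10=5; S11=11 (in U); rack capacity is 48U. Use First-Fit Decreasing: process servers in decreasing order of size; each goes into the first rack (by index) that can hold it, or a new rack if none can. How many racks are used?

Sorted descending: 45, 43, 39, 33, 32, 26, 25, 24, 14, 11, 5.
Put 45U in rack 1; 3U remain.
Put 43U in rack 2; 5U remain.
Put 39U in rack 3; 9U remain.
Put 33U in rack 4; 15U remain.
Put 32U in rack 5; 16U remain.
Put 26U in rack 6; 22U remain.
Put 25U in rack 7; 23U remain.
Put 24U in rack 8; 24U remain.
Put 14U in rack 4; 1U remain.
Put 11U in rack 5; 5U remain.
Put 5U in rack 2; 0U remain.

8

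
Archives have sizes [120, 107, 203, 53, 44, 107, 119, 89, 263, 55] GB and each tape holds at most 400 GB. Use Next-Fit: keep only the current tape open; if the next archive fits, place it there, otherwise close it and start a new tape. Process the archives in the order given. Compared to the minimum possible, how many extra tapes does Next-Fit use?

Next-Fit: [120,107] [203,53,44] [107,119,89] [263,55] → 4 tapes.
Total size 1160 GB; any packing needs at least ⌈1160/400⌉ = 3 tapes.
An optimal packing achieves that bound: [263,120] [203,119,55] [107,107,89,53,44] → 3 tapes.
Excess: 4 − 3 = 1.

1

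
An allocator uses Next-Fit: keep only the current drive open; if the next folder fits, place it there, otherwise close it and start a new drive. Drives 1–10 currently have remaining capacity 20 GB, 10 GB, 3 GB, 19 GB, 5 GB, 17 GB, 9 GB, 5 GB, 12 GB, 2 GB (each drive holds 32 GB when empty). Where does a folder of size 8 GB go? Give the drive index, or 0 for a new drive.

Next-Fit only looks at drive 10, which has 2 GB free.
8 GB does not fit, so a new drive is opened.

0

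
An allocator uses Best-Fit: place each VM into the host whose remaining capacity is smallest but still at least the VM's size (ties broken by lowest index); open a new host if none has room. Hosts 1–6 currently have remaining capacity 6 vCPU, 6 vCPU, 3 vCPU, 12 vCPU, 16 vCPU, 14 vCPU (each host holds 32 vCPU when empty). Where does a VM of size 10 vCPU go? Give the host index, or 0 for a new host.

Hosts with room: host 4 (12 vCPU), host 5 (16 vCPU), host 6 (14 vCPU).
Tightest fit is host 4 with 12 vCPU free.

4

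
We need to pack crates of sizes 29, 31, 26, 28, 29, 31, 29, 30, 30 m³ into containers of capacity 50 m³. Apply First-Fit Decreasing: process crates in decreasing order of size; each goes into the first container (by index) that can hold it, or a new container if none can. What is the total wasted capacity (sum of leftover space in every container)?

187

Sorted descending: 31, 31, 30, 30, 29, 29, 29, 28, 26.
31 m³ → container 1 (remaining 19 m³)
31 m³ → container 2 (remaining 19 m³)
30 m³ → container 3 (remaining 20 m³)
30 m³ → container 4 (remaining 20 m³)
29 m³ → container 5 (remaining 21 m³)
29 m³ → container 6 (remaining 21 m³)
29 m³ → container 7 (remaining 21 m³)
28 m³ → container 8 (remaining 22 m³)
26 m³ → container 9 (remaining 24 m³)
9 containers × 50 m³ = 450 m³; used 263 m³; unused 187 m³.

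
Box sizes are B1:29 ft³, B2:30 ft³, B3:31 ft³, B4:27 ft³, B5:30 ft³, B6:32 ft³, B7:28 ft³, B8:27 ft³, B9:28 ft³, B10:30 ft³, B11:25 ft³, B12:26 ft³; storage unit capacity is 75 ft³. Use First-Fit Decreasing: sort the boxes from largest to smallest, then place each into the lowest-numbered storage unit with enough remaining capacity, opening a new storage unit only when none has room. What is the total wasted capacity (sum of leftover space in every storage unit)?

107

Sorted descending: 32, 31, 30, 30, 30, 29, 28, 28, 27, 27, 26, 25.
storage unit 1: place 32 ft³, 43 ft³ left
storage unit 1: place 31 ft³, 12 ft³ left
storage unit 2: place 30 ft³, 45 ft³ left
storage unit 2: place 30 ft³, 15 ft³ left
storage unit 3: place 30 ft³, 45 ft³ left
storage unit 3: place 29 ft³, 16 ft³ left
storage unit 4: place 28 ft³, 47 ft³ left
storage unit 4: place 28 ft³, 19 ft³ left
storage unit 5: place 27 ft³, 48 ft³ left
storage unit 5: place 27 ft³, 21 ft³ left
storage unit 6: place 26 ft³, 49 ft³ left
storage unit 6: place 25 ft³, 24 ft³ left
6 storage units × 75 ft³ = 450 ft³; used 343 ft³; unused 107 ft³.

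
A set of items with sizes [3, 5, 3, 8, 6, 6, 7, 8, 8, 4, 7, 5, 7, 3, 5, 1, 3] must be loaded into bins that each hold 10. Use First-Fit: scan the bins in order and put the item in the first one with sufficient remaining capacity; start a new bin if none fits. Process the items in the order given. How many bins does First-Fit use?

bin 1: place 3, 7 left
bin 1: place 5, 2 left
bin 2: place 3, 7 left
bin 3: place 8, 2 left
bin 2: place 6, 1 left
bin 4: place 6, 4 left
bin 5: place 7, 3 left
bin 6: place 8, 2 left
bin 7: place 8, 2 left
bin 4: place 4, 0 left
bin 8: place 7, 3 left
bin 9: place 5, 5 left
bin 10: place 7, 3 left
bin 5: place 3, 0 left
bin 9: place 5, 0 left
bin 1: place 1, 1 left
bin 8: place 3, 0 left
Final bins: [3,5,1] [3,6] [8] [6,4] [7,3] [8] [8] [7,3] [5,5] [7].

10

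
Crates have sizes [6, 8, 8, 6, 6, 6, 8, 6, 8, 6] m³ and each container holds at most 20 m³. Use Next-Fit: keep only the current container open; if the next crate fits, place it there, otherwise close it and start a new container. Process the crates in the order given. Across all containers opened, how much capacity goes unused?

12

6 m³ → container 1 (remaining 14 m³)
8 m³ → container 1 (remaining 6 m³)
8 m³ → container 2 (remaining 12 m³)
6 m³ → container 2 (remaining 6 m³)
6 m³ → container 2 (remaining 0 m³)
6 m³ → container 3 (remaining 14 m³)
8 m³ → container 3 (remaining 6 m³)
6 m³ → container 3 (remaining 0 m³)
8 m³ → container 4 (remaining 12 m³)
6 m³ → container 4 (remaining 6 m³)
4 containers × 20 m³ = 80 m³; used 68 m³; unused 12 m³.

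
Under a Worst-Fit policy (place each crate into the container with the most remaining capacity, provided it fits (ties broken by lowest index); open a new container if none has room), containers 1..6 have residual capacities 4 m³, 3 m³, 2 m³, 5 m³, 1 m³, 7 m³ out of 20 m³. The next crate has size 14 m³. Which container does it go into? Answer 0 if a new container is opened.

No container has ≥ 14 m³ free, so a new container is opened.

0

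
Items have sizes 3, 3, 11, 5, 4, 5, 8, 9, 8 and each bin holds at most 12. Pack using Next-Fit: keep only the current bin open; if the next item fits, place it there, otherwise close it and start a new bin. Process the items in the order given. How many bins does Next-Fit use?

7 bins

bin 1: place 3, 9 left
bin 1: place 3, 6 left
bin 2: place 11, 1 left
bin 3: place 5, 7 left
bin 3: place 4, 3 left
bin 4: place 5, 7 left
bin 5: place 8, 4 left
bin 6: place 9, 3 left
bin 7: place 8, 4 left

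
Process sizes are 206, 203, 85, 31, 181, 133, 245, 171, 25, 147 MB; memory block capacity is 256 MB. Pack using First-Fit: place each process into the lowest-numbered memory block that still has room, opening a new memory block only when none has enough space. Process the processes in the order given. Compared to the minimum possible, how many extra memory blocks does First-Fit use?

First-Fit: [206,31] [203,25] [85,133] [181] [245] [171] [147] → 7 memory blocks.
7 processes exceed 128 MB (half the capacity), and no two of those can share a memory block, so at least 7 memory blocks are needed.
So 7 is already optimal.

0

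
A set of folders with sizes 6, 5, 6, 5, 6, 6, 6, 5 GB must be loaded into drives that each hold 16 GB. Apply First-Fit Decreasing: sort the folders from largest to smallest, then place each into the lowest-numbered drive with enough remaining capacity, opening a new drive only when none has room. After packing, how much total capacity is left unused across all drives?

19

Sorted descending: 6, 6, 6, 6, 6, 5, 5, 5.
Put 6 GB in drive 1; 10 GB remain.
Put 6 GB in drive 1; 4 GB remain.
Put 6 GB in drive 2; 10 GB remain.
Put 6 GB in drive 2; 4 GB remain.
Put 6 GB in drive 3; 10 GB remain.
Put 5 GB in drive 3; 5 GB remain.
Put 5 GB in drive 3; 0 GB remain.
Put 5 GB in drive 4; 11 GB remain.
4 drives × 16 GB = 64 GB; used 45 GB; unused 19 GB.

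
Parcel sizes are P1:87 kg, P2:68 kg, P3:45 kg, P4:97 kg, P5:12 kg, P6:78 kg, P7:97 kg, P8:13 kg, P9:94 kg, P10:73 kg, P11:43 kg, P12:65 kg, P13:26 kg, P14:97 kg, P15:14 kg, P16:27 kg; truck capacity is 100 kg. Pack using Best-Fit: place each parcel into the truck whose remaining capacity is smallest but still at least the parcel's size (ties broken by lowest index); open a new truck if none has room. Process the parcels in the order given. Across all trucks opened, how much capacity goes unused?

64

truck 1: place P1 (87 kg), 13 kg left
truck 2: place P2 (68 kg), 32 kg left
truck 3: place P3 (45 kg), 55 kg left
truck 4: place P4 (97 kg), 3 kg left
truck 1: place P5 (12 kg), 1 kg left
truck 5: place P6 (78 kg), 22 kg left
truck 6: place P7 (97 kg), 3 kg left
truck 5: place P8 (13 kg), 9 kg left
truck 7: place P9 (94 kg), 6 kg left
truck 8: place P10 (73 kg), 27 kg left
truck 3: place P11 (43 kg), 12 kg left
truck 9: place P12 (65 kg), 35 kg left
truck 8: place P13 (26 kg), 1 kg left
truck 10: place P14 (97 kg), 3 kg left
truck 2: place P15 (14 kg), 18 kg left
truck 9: place P16 (27 kg), 8 kg left
10 trucks × 100 kg = 1000 kg; used 936 kg; unused 64 kg.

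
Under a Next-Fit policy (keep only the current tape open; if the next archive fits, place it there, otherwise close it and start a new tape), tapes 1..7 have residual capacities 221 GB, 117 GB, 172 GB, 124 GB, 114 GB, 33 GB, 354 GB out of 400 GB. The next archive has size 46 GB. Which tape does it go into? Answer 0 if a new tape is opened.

Next-Fit only looks at tape 7, which has 354 GB free.
46 GB fits there.

7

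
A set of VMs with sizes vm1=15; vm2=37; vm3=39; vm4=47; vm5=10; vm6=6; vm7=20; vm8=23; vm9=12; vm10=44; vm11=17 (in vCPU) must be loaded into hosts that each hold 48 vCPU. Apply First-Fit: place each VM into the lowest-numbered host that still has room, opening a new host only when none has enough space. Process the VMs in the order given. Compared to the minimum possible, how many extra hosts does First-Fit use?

First-Fit: [15,10,6,12] [37] [39] [47] [20,23] [44] [17] → 7 hosts.
Total size 270 vCPU; any packing needs at least ⌈270/48⌉ = 6 hosts.
An optimal packing achieves that bound: [47] [44] [39,6] [37,10] [23,20] [17,15,12] → 6 hosts.
Excess: 7 − 6 = 1.

1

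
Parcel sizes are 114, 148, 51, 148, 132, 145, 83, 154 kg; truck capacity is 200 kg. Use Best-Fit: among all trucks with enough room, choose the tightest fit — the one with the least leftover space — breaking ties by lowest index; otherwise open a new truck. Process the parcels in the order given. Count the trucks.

6 trucks

114 kg → truck 1 (remaining 86 kg)
148 kg → truck 2 (remaining 52 kg)
51 kg → truck 2 (remaining 1 kg)
148 kg → truck 3 (remaining 52 kg)
132 kg → truck 4 (remaining 68 kg)
145 kg → truck 5 (remaining 55 kg)
83 kg → truck 1 (remaining 3 kg)
154 kg → truck 6 (remaining 46 kg)
Final trucks: [114,83] [148,51] [148] [132] [145] [154].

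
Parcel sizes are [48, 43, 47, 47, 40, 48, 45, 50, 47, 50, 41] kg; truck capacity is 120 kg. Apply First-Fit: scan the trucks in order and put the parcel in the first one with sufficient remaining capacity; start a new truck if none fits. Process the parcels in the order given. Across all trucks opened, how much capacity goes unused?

truck 1: place 48 kg, 72 kg left
truck 1: place 43 kg, 29 kg left
truck 2: place 47 kg, 73 kg left
truck 2: place 47 kg, 26 kg left
truck 3: place 40 kg, 80 kg left
truck 3: place 48 kg, 32 kg left
truck 4: place 45 kg, 75 kg left
truck 4: place 50 kg, 25 kg left
truck 5: place 47 kg, 73 kg left
truck 5: place 50 kg, 23 kg left
truck 6: place 41 kg, 79 kg left
6 trucks × 120 kg = 720 kg; used 506 kg; unused 214 kg.

214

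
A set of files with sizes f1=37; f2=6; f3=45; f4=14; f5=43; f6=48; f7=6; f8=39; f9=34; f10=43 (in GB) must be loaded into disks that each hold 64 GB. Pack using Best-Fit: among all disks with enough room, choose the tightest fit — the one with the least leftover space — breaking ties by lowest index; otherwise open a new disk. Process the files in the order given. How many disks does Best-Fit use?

Put f1 (37 GB) in disk 1; 27 GB remain.
Put f2 (6 GB) in disk 1; 21 GB remain.
Put f3 (45 GB) in disk 2; 19 GB remain.
Put f4 (14 GB) in disk 2; 5 GB remain.
Put f5 (43 GB) in disk 3; 21 GB remain.
Put f6 (48 GB) in disk 4; 16 GB remain.
Put f7 (6 GB) in disk 4; 10 GB remain.
Put f8 (39 GB) in disk 5; 25 GB remain.
Put f9 (34 GB) in disk 6; 30 GB remain.
Put f10 (43 GB) in disk 7; 21 GB remain.
Final disks: [37,6] [45,14] [43] [48,6] [39] [34] [43].

7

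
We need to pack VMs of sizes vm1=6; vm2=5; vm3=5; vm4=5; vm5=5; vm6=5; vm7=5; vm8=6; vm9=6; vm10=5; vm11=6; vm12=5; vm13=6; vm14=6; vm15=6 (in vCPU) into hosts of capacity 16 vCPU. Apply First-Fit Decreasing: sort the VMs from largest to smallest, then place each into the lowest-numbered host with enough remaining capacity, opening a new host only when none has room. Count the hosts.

Sorted descending: 6, 6, 6, 6, 6, 6, 6, 5, 5, 5, 5, 5, 5, 5, 5.
Put 6 vCPU in host 1; 10 vCPU remain.
Put 6 vCPU in host 1; 4 vCPU remain.
Put 6 vCPU in host 2; 10 vCPU remain.
Put 6 vCPU in host 2; 4 vCPU remain.
Put 6 vCPU in host 3; 10 vCPU remain.
Put 6 vCPU in host 3; 4 vCPU remain.
Put 6 vCPU in host 4; 10 vCPU remain.
Put 5 vCPU in host 4; 5 vCPU remain.
Put 5 vCPU in host 4; 0 vCPU remain.
Put 5 vCPU in host 5; 11 vCPU remain.
Put 5 vCPU in host 5; 6 vCPU remain.
Put 5 vCPU in host 5; 1 vCPU remain.
Put 5 vCPU in host 6; 11 vCPU remain.
Put 5 vCPU in host 6; 6 vCPU remain.
Put 5 vCPU in host 6; 1 vCPU remain.
Final hosts: [6,6] [6,6] [6,6] [6,5,5] [5,5,5] [5,5,5].

6 hosts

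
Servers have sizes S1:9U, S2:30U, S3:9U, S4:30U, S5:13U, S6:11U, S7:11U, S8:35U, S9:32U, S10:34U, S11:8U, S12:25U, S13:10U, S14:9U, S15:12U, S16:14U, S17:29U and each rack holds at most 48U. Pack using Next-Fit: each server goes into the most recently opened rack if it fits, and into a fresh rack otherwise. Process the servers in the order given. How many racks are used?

Put S1 (9U) in rack 1; 39U remain.
Put S2 (30U) in rack 1; 9U remain.
Put S3 (9U) in rack 1; 0U remain.
Put S4 (30U) in rack 2; 18U remain.
Put S5 (13U) in rack 2; 5U remain.
Put S6 (11U) in rack 3; 37U remain.
Put S7 (11U) in rack 3; 26U remain.
Put S8 (35U) in rack 4; 13U remain.
Put S9 (32U) in rack 5; 16U remain.
Put S10 (34U) in rack 6; 14U remain.
Put S11 (8U) in rack 6; 6U remain.
Put S12 (25U) in rack 7; 23U remain.
Put S13 (10U) in rack 7; 13U remain.
Put S14 (9U) in rack 7; 4U remain.
Put S15 (12U) in rack 8; 36U remain.
Put S16 (14U) in rack 8; 22U remain.
Put S17 (29U) in rack 9; 19U remain.

9 racks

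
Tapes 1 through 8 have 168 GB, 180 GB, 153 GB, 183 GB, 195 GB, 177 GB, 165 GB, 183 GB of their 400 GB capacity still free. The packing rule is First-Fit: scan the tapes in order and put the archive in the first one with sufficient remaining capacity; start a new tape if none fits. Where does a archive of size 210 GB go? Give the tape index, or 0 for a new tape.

No tape has ≥ 210 GB free, so a new tape is opened.

0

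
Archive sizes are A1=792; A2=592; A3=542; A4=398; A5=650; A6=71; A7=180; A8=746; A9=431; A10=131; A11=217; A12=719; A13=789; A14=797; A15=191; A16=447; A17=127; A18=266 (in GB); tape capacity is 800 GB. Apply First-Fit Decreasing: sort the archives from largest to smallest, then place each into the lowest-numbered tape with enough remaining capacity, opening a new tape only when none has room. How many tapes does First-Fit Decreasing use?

Sorted descending: 797, 792, 789, 746, 719, 650, 592, 542, 447, 431, 398, 266, 217, 191, 180, 131, 127, 71.
Put 797 GB in tape 1; 3 GB remain.
Put 792 GB in tape 2; 8 GB remain.
Put 789 GB in tape 3; 11 GB remain.
Put 746 GB in tape 4; 54 GB remain.
Put 719 GB in tape 5; 81 GB remain.
Put 650 GB in tape 6; 150 GB remain.
Put 592 GB in tape 7; 208 GB remain.
Put 542 GB in tape 8; 258 GB remain.
Put 447 GB in tape 9; 353 GB remain.
Put 431 GB in tape 10; 369 GB remain.
Put 398 GB in tape 11; 402 GB remain.
Put 266 GB in tape 9; 87 GB remain.
Put 217 GB in tape 8; 41 GB remain.
Put 191 GB in tape 7; 17 GB remain.
Put 180 GB in tape 10; 189 GB remain.
Put 131 GB in tape 6; 19 GB remain.
Put 127 GB in tape 10; 62 GB remain.
Put 71 GB in tape 5; 10 GB remain.

11 tapes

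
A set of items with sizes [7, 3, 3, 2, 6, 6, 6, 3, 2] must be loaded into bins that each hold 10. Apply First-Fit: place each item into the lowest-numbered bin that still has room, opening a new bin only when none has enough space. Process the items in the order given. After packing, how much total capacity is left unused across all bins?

Put 7 in bin 1; 3 remain.
Put 3 in bin 1; 0 remain.
Put 3 in bin 2; 7 remain.
Put 2 in bin 2; 5 remain.
Put 6 in bin 3; 4 remain.
Put 6 in bin 4; 4 remain.
Put 6 in bin 5; 4 remain.
Put 3 in bin 2; 2 remain.
Put 2 in bin 2; 0 remain.
5 bins × 10 = 50; used 38; unused 12.

12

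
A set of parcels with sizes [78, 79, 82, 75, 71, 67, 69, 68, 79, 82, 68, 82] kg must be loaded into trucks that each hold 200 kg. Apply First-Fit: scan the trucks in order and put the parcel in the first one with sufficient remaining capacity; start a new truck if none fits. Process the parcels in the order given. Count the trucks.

6

truck 1: place 78 kg, 122 kg left
truck 1: place 79 kg, 43 kg left
truck 2: place 82 kg, 118 kg left
truck 2: place 75 kg, 43 kg left
truck 3: place 71 kg, 129 kg left
truck 3: place 67 kg, 62 kg left
truck 4: place 69 kg, 131 kg left
truck 4: place 68 kg, 63 kg left
truck 5: place 79 kg, 121 kg left
truck 5: place 82 kg, 39 kg left
truck 6: place 68 kg, 132 kg left
truck 6: place 82 kg, 50 kg left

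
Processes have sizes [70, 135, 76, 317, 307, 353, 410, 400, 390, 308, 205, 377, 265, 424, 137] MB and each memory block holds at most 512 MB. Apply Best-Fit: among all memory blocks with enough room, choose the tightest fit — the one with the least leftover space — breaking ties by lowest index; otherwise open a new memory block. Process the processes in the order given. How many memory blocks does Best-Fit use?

11 memory blocks

memory block 1: place 70 MB, 442 MB left
memory block 1: place 135 MB, 307 MB left
memory block 1: place 76 MB, 231 MB left
memory block 2: place 317 MB, 195 MB left
memory block 3: place 307 MB, 205 MB left
memory block 4: place 353 MB, 159 MB left
memory block 5: place 410 MB, 102 MB left
memory block 6: place 400 MB, 112 MB left
memory block 7: place 390 MB, 122 MB left
memory block 8: place 308 MB, 204 MB left
memory block 3: place 205 MB, 0 MB left
memory block 9: place 377 MB, 135 MB left
memory block 10: place 265 MB, 247 MB left
memory block 11: place 424 MB, 88 MB left
memory block 4: place 137 MB, 22 MB left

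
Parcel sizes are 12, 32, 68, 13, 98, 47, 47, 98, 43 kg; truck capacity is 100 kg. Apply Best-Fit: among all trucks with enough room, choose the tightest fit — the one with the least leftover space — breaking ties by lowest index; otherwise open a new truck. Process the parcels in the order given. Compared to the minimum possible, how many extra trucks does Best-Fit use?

Best-Fit: [12,32,47] [68,13] [98] [47,43] [98] → 5 trucks.
Total size 458 kg; any packing needs at least ⌈458/100⌉ = 5 trucks.
So 5 is already optimal.

0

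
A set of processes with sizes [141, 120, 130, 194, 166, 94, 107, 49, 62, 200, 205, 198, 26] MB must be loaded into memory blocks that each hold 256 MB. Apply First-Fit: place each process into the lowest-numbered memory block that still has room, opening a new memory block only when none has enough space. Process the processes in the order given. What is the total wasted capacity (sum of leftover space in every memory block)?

memory block 1: place 141 MB, 115 MB left
memory block 2: place 120 MB, 136 MB left
memory block 2: place 130 MB, 6 MB left
memory block 3: place 194 MB, 62 MB left
memory block 4: place 166 MB, 90 MB left
memory block 1: place 94 MB, 21 MB left
memory block 5: place 107 MB, 149 MB left
memory block 3: place 49 MB, 13 MB left
memory block 4: place 62 MB, 28 MB left
memory block 6: place 200 MB, 56 MB left
memory block 7: place 205 MB, 51 MB left
memory block 8: place 198 MB, 58 MB left
memory block 4: place 26 MB, 2 MB left
8 memory blocks × 256 MB = 2048 MB; used 1692 MB; unused 356 MB.

356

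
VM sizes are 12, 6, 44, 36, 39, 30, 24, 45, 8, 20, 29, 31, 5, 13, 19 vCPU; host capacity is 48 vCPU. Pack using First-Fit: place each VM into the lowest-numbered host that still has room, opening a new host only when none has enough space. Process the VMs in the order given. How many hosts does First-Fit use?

host 1: place 12 vCPU, 36 vCPU left
host 1: place 6 vCPU, 30 vCPU left
host 2: place 44 vCPU, 4 vCPU left
host 3: place 36 vCPU, 12 vCPU left
host 4: place 39 vCPU, 9 vCPU left
host 1: place 30 vCPU, 0 vCPU left
host 5: place 24 vCPU, 24 vCPU left
host 6: place 45 vCPU, 3 vCPU left
host 3: place 8 vCPU, 4 vCPU left
host 5: place 20 vCPU, 4 vCPU left
host 7: place 29 vCPU, 19 vCPU left
host 8: place 31 vCPU, 17 vCPU left
host 4: place 5 vCPU, 4 vCPU left
host 7: place 13 vCPU, 6 vCPU left
host 9: place 19 vCPU, 29 vCPU left
Final hosts: [12,6,30] [44] [36,8] [39,5] [24,20] [45] [29,13] [31] [19].

9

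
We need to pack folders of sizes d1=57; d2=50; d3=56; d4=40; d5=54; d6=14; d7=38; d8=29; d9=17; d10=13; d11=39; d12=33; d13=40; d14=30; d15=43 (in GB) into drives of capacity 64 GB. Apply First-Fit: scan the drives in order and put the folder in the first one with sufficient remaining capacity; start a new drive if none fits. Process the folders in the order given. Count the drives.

11

d1 (57 GB) → drive 1 (remaining 7 GB)
d2 (50 GB) → drive 2 (remaining 14 GB)
d3 (56 GB) → drive 3 (remaining 8 GB)
d4 (40 GB) → drive 4 (remaining 24 GB)
d5 (54 GB) → drive 5 (remaining 10 GB)
d6 (14 GB) → drive 2 (remaining 0 GB)
d7 (38 GB) → drive 6 (remaining 26 GB)
d8 (29 GB) → drive 7 (remaining 35 GB)
d9 (17 GB) → drive 4 (remaining 7 GB)
d10 (13 GB) → drive 6 (remaining 13 GB)
d11 (39 GB) → drive 8 (remaining 25 GB)
d12 (33 GB) → drive 7 (remaining 2 GB)
d13 (40 GB) → drive 9 (remaining 24 GB)
d14 (30 GB) → drive 10 (remaining 34 GB)
d15 (43 GB) → drive 11 (remaining 21 GB)
Final drives: [57] [50,14] [56] [40,17] [54] [38,13] [29,33] [39] [40] [30] [43].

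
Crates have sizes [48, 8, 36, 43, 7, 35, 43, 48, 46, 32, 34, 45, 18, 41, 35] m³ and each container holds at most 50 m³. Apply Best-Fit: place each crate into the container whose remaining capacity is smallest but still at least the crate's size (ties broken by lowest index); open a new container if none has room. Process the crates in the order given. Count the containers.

48 m³ → container 1 (remaining 2 m³)
8 m³ → container 2 (remaining 42 m³)
36 m³ → container 2 (remaining 6 m³)
43 m³ → container 3 (remaining 7 m³)
7 m³ → container 3 (remaining 0 m³)
35 m³ → container 4 (remaining 15 m³)
43 m³ → container 5 (remaining 7 m³)
48 m³ → container 6 (remaining 2 m³)
46 m³ → container 7 (remaining 4 m³)
32 m³ → container 8 (remaining 18 m³)
34 m³ → container 9 (remaining 16 m³)
45 m³ → container 10 (remaining 5 m³)
18 m³ → container 8 (remaining 0 m³)
41 m³ → container 11 (remaining 9 m³)
35 m³ → container 12 (remaining 15 m³)

12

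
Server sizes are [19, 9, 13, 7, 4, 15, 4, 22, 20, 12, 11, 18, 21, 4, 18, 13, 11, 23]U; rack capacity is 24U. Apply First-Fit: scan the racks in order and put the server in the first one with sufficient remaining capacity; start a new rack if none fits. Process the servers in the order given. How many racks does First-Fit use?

19U → rack 1 (remaining 5U)
9U → rack 2 (remaining 15U)
13U → rack 2 (remaining 2U)
7U → rack 3 (remaining 17U)
4U → rack 1 (remaining 1U)
15U → rack 3 (remaining 2U)
4U → rack 4 (remaining 20U)
22U → rack 5 (remaining 2U)
20U → rack 4 (remaining 0U)
12U → rack 6 (remaining 12U)
11U → rack 6 (remaining 1U)
18U → rack 7 (remaining 6U)
21U → rack 8 (remaining 3U)
4U → rack 7 (remaining 2U)
18U → rack 9 (remaining 6U)
13U → rack 10 (remaining 11U)
11U → rack 10 (remaining 0U)
23U → rack 11 (remaining 1U)
Final racks: [19,4] [9,13] [7,15] [4,20] [22] [12,11] [18,4] [21] [18] [13,11] [23].

11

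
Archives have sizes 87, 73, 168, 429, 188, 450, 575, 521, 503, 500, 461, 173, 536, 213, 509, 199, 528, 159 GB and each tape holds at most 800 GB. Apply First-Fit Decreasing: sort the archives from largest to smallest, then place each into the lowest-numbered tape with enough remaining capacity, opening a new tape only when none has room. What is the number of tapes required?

10 tapes

Sorted descending: 575, 536, 528, 521, 509, 503, 500, 461, 450, 429, 213, 199, 188, 173, 168, 159, 87, 73.
575 GB → tape 1 (remaining 225 GB)
536 GB → tape 2 (remaining 264 GB)
528 GB → tape 3 (remaining 272 GB)
521 GB → tape 4 (remaining 279 GB)
509 GB → tape 5 (remaining 291 GB)
503 GB → tape 6 (remaining 297 GB)
500 GB → tape 7 (remaining 300 GB)
461 GB → tape 8 (remaining 339 GB)
450 GB → tape 9 (remaining 350 GB)
429 GB → tape 10 (remaining 371 GB)
213 GB → tape 1 (remaining 12 GB)
199 GB → tape 2 (remaining 65 GB)
188 GB → tape 3 (remaining 84 GB)
173 GB → tape 4 (remaining 106 GB)
168 GB → tape 5 (remaining 123 GB)
159 GB → tape 6 (remaining 138 GB)
87 GB → tape 4 (remaining 19 GB)
73 GB → tape 3 (remaining 11 GB)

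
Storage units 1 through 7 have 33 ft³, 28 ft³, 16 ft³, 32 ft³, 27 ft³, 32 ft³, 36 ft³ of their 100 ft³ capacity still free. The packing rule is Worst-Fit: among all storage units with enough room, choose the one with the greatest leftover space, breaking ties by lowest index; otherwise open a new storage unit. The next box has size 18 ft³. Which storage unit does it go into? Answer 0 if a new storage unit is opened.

Storage units with room: storage unit 1 (33 ft³), storage unit 2 (28 ft³), storage unit 4 (32 ft³), storage unit 5 (27 ft³), storage unit 6 (32 ft³), storage unit 7 (36 ft³).
Most room is storage unit 7 with 36 ft³ free.

7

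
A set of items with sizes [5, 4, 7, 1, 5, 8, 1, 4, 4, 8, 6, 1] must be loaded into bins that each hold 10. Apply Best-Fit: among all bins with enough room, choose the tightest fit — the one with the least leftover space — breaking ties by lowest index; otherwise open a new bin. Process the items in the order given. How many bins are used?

6

5 → bin 1 (remaining 5)
4 → bin 1 (remaining 1)
7 → bin 2 (remaining 3)
1 → bin 1 (remaining 0)
5 → bin 3 (remaining 5)
8 → bin 4 (remaining 2)
1 → bin 4 (remaining 1)
4 → bin 3 (remaining 1)
4 → bin 5 (remaining 6)
8 → bin 6 (remaining 2)
6 → bin 5 (remaining 0)
1 → bin 3 (remaining 0)
Final bins: [5,4,1] [7] [5,4,1] [8,1] [4,6] [8].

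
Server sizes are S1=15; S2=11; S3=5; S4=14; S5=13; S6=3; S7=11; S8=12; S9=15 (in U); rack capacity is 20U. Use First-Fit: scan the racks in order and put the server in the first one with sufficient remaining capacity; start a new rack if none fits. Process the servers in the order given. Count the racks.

Put S1 (15U) in rack 1; 5U remain.
Put S2 (11U) in rack 2; 9U remain.
Put S3 (5U) in rack 1; 0U remain.
Put S4 (14U) in rack 3; 6U remain.
Put S5 (13U) in rack 4; 7U remain.
Put S6 (3U) in rack 2; 6U remain.
Put S7 (11U) in rack 5; 9U remain.
Put S8 (12U) in rack 6; 8U remain.
Put S9 (15U) in rack 7; 5U remain.
Final racks: [15,5] [11,3] [14] [13] [11] [12] [15].

7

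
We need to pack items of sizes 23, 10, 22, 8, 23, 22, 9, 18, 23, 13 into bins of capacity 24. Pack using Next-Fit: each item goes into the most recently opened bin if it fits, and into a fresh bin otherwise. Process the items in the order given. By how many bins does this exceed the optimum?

Next-Fit: [23] [10] [22] [8] [23] [22] [9] [18] [23] [13] → 10 bins.
Total size 171; any packing needs at least ⌈171/24⌉ = 8 bins.
An optimal packing achieves that bound: [23] [23] [23] [22] [22] [18] [13,10] [9,8] → 8 bins.
Excess: 10 − 8 = 2.

2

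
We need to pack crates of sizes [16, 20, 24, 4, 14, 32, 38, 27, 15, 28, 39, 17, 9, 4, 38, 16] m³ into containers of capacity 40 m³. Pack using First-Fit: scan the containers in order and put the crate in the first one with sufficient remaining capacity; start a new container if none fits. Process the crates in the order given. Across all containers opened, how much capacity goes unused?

Put 16 m³ in container 1; 24 m³ remain.
Put 20 m³ in container 1; 4 m³ remain.
Put 24 m³ in container 2; 16 m³ remain.
Put 4 m³ in container 1; 0 m³ remain.
Put 14 m³ in container 2; 2 m³ remain.
Put 32 m³ in container 3; 8 m³ remain.
Put 38 m³ in container 4; 2 m³ remain.
Put 27 m³ in container 5; 13 m³ remain.
Put 15 m³ in container 6; 25 m³ remain.
Put 28 m³ in container 7; 12 m³ remain.
Put 39 m³ in container 8; 1 m³ remain.
Put 17 m³ in container 6; 8 m³ remain.
Put 9 m³ in container 5; 4 m³ remain.
Put 4 m³ in container 3; 4 m³ remain.
Put 38 m³ in container 9; 2 m³ remain.
Put 16 m³ in container 10; 24 m³ remain.
10 containers × 40 m³ = 400 m³; used 341 m³; unused 59 m³.

59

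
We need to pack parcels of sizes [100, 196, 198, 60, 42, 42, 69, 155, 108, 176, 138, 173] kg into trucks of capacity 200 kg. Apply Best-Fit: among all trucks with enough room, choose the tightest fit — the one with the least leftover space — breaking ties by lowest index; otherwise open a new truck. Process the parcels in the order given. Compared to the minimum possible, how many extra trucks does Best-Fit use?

1

Best-Fit: [100,60] [196] [198] [42,42,69] [155] [108] [176] [138] [173] → 9 trucks.
Total size 1457 kg; any packing needs at least ⌈1457/200⌉ = 8 trucks.
An optimal packing achieves that bound: [198] [196] [176] [173] [155,42] [138,60] [108,69] [100,42] → 8 trucks.
Excess: 9 − 8 = 1.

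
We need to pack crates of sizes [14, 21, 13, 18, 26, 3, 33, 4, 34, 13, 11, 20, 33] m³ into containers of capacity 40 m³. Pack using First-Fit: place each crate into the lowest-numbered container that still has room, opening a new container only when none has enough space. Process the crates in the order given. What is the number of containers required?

7

Put 14 m³ in container 1; 26 m³ remain.
Put 21 m³ in container 1; 5 m³ remain.
Put 13 m³ in container 2; 27 m³ remain.
Put 18 m³ in container 2; 9 m³ remain.
Put 26 m³ in container 3; 14 m³ remain.
Put 3 m³ in container 1; 2 m³ remain.
Put 33 m³ in container 4; 7 m³ remain.
Put 4 m³ in container 2; 5 m³ remain.
Put 34 m³ in container 5; 6 m³ remain.
Put 13 m³ in container 3; 1 m³ remain.
Put 11 m³ in container 6; 29 m³ remain.
Put 20 m³ in container 6; 9 m³ remain.
Put 33 m³ in container 7; 7 m³ remain.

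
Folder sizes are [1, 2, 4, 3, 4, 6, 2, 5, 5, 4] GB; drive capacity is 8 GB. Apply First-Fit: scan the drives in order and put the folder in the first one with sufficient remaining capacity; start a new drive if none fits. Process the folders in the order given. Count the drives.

6

Put 1 GB in drive 1; 7 GB remain.
Put 2 GB in drive 1; 5 GB remain.
Put 4 GB in drive 1; 1 GB remain.
Put 3 GB in drive 2; 5 GB remain.
Put 4 GB in drive 2; 1 GB remain.
Put 6 GB in drive 3; 2 GB remain.
Put 2 GB in drive 3; 0 GB remain.
Put 5 GB in drive 4; 3 GB remain.
Put 5 GB in drive 5; 3 GB remain.
Put 4 GB in drive 6; 4 GB remain.
Final drives: [1,2,4] [3,4] [6,2] [5] [5] [4].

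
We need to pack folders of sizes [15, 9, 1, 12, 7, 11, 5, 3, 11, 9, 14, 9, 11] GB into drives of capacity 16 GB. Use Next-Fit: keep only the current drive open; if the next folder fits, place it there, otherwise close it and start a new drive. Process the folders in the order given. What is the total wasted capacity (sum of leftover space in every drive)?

Put 15 GB in drive 1; 1 GB remain.
Put 9 GB in drive 2; 7 GB remain.
Put 1 GB in drive 2; 6 GB remain.
Put 12 GB in drive 3; 4 GB remain.
Put 7 GB in drive 4; 9 GB remain.
Put 11 GB in drive 5; 5 GB remain.
Put 5 GB in drive 5; 0 GB remain.
Put 3 GB in drive 6; 13 GB remain.
Put 11 GB in drive 6; 2 GB remain.
Put 9 GB in drive 7; 7 GB remain.
Put 14 GB in drive 8; 2 GB remain.
Put 9 GB in drive 9; 7 GB remain.
Put 11 GB in drive 10; 5 GB remain.
10 drives × 16 GB = 160 GB; used 117 GB; unused 43 GB.

43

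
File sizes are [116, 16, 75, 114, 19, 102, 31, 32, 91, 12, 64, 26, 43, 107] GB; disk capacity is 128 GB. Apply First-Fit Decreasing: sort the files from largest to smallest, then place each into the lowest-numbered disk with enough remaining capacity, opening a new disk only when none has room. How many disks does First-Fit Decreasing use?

7 disks

Sorted descending: 116, 114, 107, 102, 91, 75, 64, 43, 32, 31, 26, 19, 16, 12.
116 GB → disk 1 (remaining 12 GB)
114 GB → disk 2 (remaining 14 GB)
107 GB → disk 3 (remaining 21 GB)
102 GB → disk 4 (remaining 26 GB)
91 GB → disk 5 (remaining 37 GB)
75 GB → disk 6 (remaining 53 GB)
64 GB → disk 7 (remaining 64 GB)
43 GB → disk 6 (remaining 10 GB)
32 GB → disk 5 (remaining 5 GB)
31 GB → disk 7 (remaining 33 GB)
26 GB → disk 4 (remaining 0 GB)
19 GB → disk 3 (remaining 2 GB)
16 GB → disk 7 (remaining 17 GB)
12 GB → disk 1 (remaining 0 GB)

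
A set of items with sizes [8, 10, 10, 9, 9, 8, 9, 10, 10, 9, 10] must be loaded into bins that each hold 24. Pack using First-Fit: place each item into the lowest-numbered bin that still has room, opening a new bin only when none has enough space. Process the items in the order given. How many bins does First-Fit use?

6

8 → bin 1 (remaining 16)
10 → bin 1 (remaining 6)
10 → bin 2 (remaining 14)
9 → bin 2 (remaining 5)
9 → bin 3 (remaining 15)
8 → bin 3 (remaining 7)
9 → bin 4 (remaining 15)
10 → bin 4 (remaining 5)
10 → bin 5 (remaining 14)
9 → bin 5 (remaining 5)
10 → bin 6 (remaining 14)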